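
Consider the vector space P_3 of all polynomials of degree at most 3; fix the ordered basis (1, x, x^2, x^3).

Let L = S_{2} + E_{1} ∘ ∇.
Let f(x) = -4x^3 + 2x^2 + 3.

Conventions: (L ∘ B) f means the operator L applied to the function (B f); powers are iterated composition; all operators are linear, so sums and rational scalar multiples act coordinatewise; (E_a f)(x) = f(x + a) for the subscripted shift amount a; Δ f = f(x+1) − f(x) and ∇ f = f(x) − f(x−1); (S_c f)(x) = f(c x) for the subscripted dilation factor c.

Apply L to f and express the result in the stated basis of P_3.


S_{2} f = -32x^3 + 8x^2 + 3
∇ f = -12x^2 + 16x - 6
E_{1} ∇ f = -12x^2 - 8x - 2
(S_{2} + E_{1} ∘ ∇) f = -32x^3 - 4x^2 - 8x + 1

g(x) = -32x^3 - 4x^2 - 8x + 1


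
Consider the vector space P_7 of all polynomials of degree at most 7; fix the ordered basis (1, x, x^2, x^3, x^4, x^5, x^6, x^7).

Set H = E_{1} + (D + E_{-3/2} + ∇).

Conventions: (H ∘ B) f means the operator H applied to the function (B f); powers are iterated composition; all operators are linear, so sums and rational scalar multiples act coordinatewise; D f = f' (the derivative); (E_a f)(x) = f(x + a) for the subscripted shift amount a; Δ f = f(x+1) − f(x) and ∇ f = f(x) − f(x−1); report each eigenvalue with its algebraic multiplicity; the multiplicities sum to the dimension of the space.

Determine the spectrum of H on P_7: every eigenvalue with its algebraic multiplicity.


λ = 2 (multiplicity 8)

image of 1: 2
image of x: 2x + 3/2
image of x^2: 2x^2 + 3x + 9/4
image of x^3: 2x^3 + (9/2)x^2 + (27/4)x - 11/8
image of x^4: 2x^4 + 6x^3 + (27/2)x^2 - (11/2)x + 81/16
image of x^5: 2x^5 + (15/2)x^4 + (45/2)x^3 - (55/4)x^2 + (405/16)x - 179/32
image of x^6: 2x^6 + 9x^5 + (135/4)x^4 - (55/2)x^3 + (1215/16)x^2 - (537/16)x + 729/64
image of x^7: 2x^7 + (21/2)x^6 + (189/4)x^5 - (385/8)x^4 + (2835/16)x^3 - (3759/32)x^2 + (5103/64)x - 1931/128
the matrix is upper triangular; its diagonal is (2, 2, 2, 2, 2, 2, 2, 2)
for a triangular matrix the eigenvalues are the diagonal entries, with algebraic multiplicity their repetition count


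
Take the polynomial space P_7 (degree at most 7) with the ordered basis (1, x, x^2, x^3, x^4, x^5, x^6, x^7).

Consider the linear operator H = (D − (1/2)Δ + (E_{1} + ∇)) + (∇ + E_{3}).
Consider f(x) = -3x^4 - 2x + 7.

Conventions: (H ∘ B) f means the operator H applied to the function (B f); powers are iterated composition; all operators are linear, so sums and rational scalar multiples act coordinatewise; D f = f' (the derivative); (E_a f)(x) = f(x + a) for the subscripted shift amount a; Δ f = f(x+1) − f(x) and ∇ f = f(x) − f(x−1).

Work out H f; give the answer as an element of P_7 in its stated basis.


g(x) = -6x^4 - 78x^3 - 135x^2 - 358x - 475/2

D f = -12x^3 - 2
Δ f = -12x^3 - 18x^2 - 12x - 5
(-(1/2)Δ) f = 6x^3 + 9x^2 + 6x + 5/2
E_{1} f = -3x^4 - 12x^3 - 18x^2 - 14x + 2
∇ f = -12x^3 + 18x^2 - 12x + 1
(E_{1} + ∇) f = -3x^4 - 24x^3 - 26x + 3
(D − (1/2)Δ + (E_{1} + ∇)) f = -3x^4 - 30x^3 + 9x^2 - 20x + 7/2
∇ f = -12x^3 + 18x^2 - 12x + 1
E_{3} f = -3x^4 - 36x^3 - 162x^2 - 326x - 242
(∇ + E_{3}) f = -3x^4 - 48x^3 - 144x^2 - 338x - 241
((D − (1/2)Δ + (E_{1} + ∇)) + (∇ + E_{3})) f = -6x^4 - 78x^3 - 135x^2 - 358x - 475/2


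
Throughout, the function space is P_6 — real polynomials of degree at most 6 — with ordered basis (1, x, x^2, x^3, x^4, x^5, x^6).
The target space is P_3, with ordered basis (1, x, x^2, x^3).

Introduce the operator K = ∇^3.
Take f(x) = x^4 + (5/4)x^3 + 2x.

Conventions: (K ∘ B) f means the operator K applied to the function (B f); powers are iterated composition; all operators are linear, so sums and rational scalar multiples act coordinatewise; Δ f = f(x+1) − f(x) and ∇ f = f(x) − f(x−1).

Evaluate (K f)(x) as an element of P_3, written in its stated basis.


the image equals g(x) = 24x - 57/2

∇ f = 4x^3 - (9/4)x^2 + (1/4)x + 9/4
∇ ∇ f = 12x^2 - (33/2)x + 13/2
∇ ∇ ∇ f = 24x - 57/2


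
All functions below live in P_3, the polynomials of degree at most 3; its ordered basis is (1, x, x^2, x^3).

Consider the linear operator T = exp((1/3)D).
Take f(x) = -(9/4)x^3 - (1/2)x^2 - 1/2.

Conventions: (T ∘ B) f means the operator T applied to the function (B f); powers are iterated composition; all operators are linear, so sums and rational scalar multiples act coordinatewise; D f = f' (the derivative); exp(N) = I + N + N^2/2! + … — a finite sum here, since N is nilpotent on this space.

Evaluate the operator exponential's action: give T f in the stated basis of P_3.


order-1 term: -(9/4)x^2 - (1/3)x
order-2 term: -(3/4)x - 1/18
order-3 term: -1/12
the series for exp((1/3)D) f terminates at order 3
exp((1/3)D) f = -(9/4)x^3 - (11/4)x^2 - (13/12)x - 23/36

the result is g(x) = -(9/4)x^3 - (11/4)x^2 - (13/12)x - 23/36


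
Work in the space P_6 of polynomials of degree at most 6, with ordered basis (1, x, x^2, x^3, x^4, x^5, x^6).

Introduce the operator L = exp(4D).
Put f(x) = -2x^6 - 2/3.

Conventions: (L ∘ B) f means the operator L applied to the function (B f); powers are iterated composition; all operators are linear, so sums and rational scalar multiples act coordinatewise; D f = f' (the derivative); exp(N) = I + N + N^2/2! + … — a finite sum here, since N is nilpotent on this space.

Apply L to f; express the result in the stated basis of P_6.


order-1 term: -48x^5
order-2 term: -480x^4
order-3 term: -2560x^3
order-4 term: -7680x^2
order-5 term: -12288x
order-6 term: -8192
the series for exp(4D) f terminates at order 6
exp(4D) f = -2x^6 - 48x^5 - 480x^4 - 2560x^3 - 7680x^2 - 12288x - 24578/3

the image equals g(x) = -2x^6 - 48x^5 - 480x^4 - 2560x^3 - 7680x^2 - 12288x - 24578/3


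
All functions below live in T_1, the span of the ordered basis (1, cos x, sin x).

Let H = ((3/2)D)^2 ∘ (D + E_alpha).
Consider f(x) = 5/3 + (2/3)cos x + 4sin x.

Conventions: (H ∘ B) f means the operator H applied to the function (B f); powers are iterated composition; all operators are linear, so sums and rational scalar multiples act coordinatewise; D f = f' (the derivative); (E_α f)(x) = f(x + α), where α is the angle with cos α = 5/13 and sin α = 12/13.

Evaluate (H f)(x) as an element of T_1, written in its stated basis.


the result is g(x) = -(465/26)cos x - (15/26)sin x

D f = 4cos x - (2/3)sin x
E_alpha f = 5/3 + (154/39)cos x + (12/13)sin x
(D + E_alpha) f = 5/3 + (310/39)cos x + (10/39)sin x
D (D + E_alpha) f = (10/39)cos x - (310/39)sin x
((3/2)D) (D + E_alpha) f = (5/13)cos x - (155/13)sin x
D ((3/2)D) (D + E_alpha) f = -(155/13)cos x - (5/13)sin x
((3/2)D) ((3/2)D) (D + E_alpha) f = -(465/26)cos x - (15/26)sin x


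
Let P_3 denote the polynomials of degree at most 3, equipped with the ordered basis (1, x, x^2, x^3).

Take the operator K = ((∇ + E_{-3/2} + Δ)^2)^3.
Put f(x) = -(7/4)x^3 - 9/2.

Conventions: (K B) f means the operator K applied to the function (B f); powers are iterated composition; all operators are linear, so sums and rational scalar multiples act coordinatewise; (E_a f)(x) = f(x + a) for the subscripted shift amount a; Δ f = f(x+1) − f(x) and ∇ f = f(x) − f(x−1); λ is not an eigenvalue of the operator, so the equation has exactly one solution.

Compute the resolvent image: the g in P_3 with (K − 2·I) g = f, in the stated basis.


the image equals g(x) = (7/4)x^3 + (63/4)x^2 + (819/4)x + 2277/2

write g with unknown coordinates in the stated basis and equate coefficients in (K − 2·I) g = f
solving from the highest basis element down gives g = (7/4)x^3 + (63/4)x^2 + (819/4)x + 2277/2
check: K g = (7/4)x^3 + (63/2)x^2 + (819/2)x + 4545/2
so K g − 2·g = -(7/4)x^3 - 9/2 = f ✓


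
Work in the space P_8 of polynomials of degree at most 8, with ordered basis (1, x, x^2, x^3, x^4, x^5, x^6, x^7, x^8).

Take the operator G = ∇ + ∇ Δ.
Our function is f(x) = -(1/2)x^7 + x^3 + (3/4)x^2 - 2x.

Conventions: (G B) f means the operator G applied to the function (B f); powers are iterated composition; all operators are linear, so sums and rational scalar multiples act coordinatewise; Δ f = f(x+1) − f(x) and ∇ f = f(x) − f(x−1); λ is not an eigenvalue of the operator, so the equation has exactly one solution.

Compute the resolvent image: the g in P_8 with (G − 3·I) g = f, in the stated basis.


the image equals g(x) = (1/6)x^7 + (7/18)x^6 + (35/18)x^5 + (385/54)x^4 + (3271/162)x^3 + (14189/324)x^2 + (15544/243)x + 133729/2916

write g with unknown coordinates in the stated basis and equate coefficients in (G − 3·I) g = f
solving from the highest basis element down gives g = (1/6)x^7 + (7/18)x^6 + (35/18)x^5 + (385/54)x^4 + (3271/162)x^3 + (14189/324)x^2 + (15544/243)x + 133729/2916
check: G g = (7/6)x^6 + (35/6)x^5 + (385/18)x^4 + (3325/54)x^3 + (7135/54)x^2 + (15382/81)x + 133729/972
so G g − 3·g = -(1/2)x^7 + x^3 + (3/4)x^2 - 2x = f ✓


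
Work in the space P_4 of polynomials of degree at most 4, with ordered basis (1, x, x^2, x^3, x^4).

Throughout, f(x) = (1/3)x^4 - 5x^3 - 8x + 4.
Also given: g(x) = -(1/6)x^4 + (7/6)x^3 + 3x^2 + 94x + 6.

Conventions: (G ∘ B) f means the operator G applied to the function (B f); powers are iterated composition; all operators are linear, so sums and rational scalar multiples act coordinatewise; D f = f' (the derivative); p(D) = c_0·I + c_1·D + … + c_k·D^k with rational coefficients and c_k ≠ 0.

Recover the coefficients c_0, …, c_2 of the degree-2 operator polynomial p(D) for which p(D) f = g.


D^0 f = (1/3)x^4 - 5x^3 - 8x + 4
D^1 f = (4/3)x^3 - 15x^2 - 8
D^2 f = 4x^2 - 30x
matching coefficients of g against c_0 f + c_1 Df + … from the top degree down determines the c_i
solution: c_0 = -1/2, c_1 = -1, c_2 = -3

p(D) = -(1/2)·I − D − 3·D^2, i.e. c_0 = -1/2, c_1 = -1, c_2 = -3


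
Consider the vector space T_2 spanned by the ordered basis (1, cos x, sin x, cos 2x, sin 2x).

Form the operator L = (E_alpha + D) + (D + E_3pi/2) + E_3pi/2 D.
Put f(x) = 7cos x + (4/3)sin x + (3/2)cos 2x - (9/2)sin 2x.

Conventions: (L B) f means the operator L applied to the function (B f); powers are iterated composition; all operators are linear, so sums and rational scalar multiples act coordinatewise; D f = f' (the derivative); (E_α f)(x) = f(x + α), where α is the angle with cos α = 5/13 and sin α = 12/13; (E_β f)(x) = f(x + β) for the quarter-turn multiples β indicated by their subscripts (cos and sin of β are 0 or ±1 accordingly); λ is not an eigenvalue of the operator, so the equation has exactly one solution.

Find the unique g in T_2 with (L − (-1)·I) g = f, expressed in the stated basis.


the image equals g(x) = (551/366)cos x + (649/366)sin x + (753/530)cos 2x + (489/530)sin 2x

write g with unknown coordinates in the stated basis and equate coefficients in (L − (-1)·I) g = f
solving from the highest basis element down gives g = (551/366)cos x + (649/366)sin x + (753/530)cos 2x + (489/530)sin 2x
check: L g = (2011/366)cos x - (161/366)sin x + (21/265)cos 2x - (1437/265)sin 2x
so L g − (-1)·g = 7cos x + (4/3)sin x + (3/2)cos 2x - (9/2)sin 2x = f ✓


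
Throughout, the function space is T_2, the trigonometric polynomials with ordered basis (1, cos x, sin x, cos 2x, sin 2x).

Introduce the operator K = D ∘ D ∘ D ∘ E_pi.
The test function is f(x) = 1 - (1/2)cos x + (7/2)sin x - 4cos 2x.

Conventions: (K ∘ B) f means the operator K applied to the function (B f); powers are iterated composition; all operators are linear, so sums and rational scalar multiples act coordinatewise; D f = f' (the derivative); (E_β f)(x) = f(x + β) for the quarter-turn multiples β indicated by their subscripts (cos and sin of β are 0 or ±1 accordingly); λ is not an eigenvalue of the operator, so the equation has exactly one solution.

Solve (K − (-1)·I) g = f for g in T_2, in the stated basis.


write g with unknown coordinates in the stated basis and equate coefficients in (K − (-1)·I) g = f
solving from the highest basis element down gives g = 1 - 2cos x + (3/2)sin x - (4/65)cos 2x + (32/65)sin 2x
check: K g = (3/2)cos x + 2sin x - (256/65)cos 2x - (32/65)sin 2x
so K g − (-1)·g = 1 - (1/2)cos x + (7/2)sin x - 4cos 2x = f ✓

the result is g(x) = 1 - 2cos x + (3/2)sin x - (4/65)cos 2x + (32/65)sin 2x


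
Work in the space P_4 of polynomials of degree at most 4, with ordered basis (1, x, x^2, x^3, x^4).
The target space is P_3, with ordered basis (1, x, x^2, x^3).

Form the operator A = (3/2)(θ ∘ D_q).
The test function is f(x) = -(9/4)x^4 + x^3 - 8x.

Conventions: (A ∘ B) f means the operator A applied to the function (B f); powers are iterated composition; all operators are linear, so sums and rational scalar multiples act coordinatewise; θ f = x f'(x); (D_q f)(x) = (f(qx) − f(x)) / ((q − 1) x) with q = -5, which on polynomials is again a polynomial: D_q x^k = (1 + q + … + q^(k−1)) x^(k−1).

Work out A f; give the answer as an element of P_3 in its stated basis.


D_q f = 234x^3 + 21x^2 - 8
θ D_q f = 702x^3 + 42x^2
((3/2)(θ ∘ D_q)) f = 1053x^3 + 63x^2

g(x) = 1053x^3 + 63x^2


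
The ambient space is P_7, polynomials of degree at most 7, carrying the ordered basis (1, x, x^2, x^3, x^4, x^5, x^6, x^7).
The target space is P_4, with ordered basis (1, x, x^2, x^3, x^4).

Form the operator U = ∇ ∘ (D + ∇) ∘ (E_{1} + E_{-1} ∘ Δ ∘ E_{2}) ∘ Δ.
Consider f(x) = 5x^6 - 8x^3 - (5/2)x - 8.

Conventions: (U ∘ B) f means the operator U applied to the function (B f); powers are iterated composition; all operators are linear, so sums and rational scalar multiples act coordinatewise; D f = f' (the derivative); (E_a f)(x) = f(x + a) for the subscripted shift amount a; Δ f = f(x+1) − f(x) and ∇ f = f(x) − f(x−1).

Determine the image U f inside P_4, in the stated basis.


g(x) = 1200x^3 + 6300x^2 + 12000x + 8004

Δ f = 30x^5 + 75x^4 + 100x^3 + 51x^2 + 6x - 11/2
E_{1} Δ f = 30x^5 + 225x^4 + 700x^3 + 1101x^2 + 858x + 513/2
E_{2} Δ f = 30x^5 + 375x^4 + 1900x^3 + 4851x^2 + 6210x + 6341/2
Δ E_{2} Δ f = 150x^4 + 1800x^3 + 8250x^2 + 17052x + 13366
E_{-1} Δ E_{2} Δ f = 150x^4 + 1200x^3 + 3750x^2 + 5352x + 2914
(E_{1} + E_{-1} ∘ Δ ∘ E_{2}) Δ f = 30x^5 + 375x^4 + 1900x^3 + 4851x^2 + 6210x + 6341/2
D (E_{1} + E_{-1} ∘ Δ ∘ E_{2}) Δ f = 150x^4 + 1500x^3 + 5700x^2 + 9702x + 6210
∇ (E_{1} + E_{-1} ∘ Δ ∘ E_{2}) Δ f = 150x^4 + 1200x^3 + 3750x^2 + 5352x + 2914
(D + ∇) (E_{1} + E_{-1} ∘ Δ ∘ E_{2}) Δ f = 300x^4 + 2700x^3 + 9450x^2 + 15054x + 9124
∇ (D + ∇) (E_{1} + E_{-1} ∘ Δ ∘ E_{2}) Δ f = 1200x^3 + 6300x^2 + 12000x + 8004


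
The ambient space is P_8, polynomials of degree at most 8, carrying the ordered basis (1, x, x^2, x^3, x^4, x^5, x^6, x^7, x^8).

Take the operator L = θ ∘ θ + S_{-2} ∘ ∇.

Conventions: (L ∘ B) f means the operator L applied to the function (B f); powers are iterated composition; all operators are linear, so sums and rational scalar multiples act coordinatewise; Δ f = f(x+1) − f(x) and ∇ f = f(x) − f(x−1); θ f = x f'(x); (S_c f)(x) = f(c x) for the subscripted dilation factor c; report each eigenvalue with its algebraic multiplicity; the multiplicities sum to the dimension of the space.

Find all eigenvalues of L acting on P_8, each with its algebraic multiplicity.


λ = 0 (multiplicity 1), λ = 1 (multiplicity 1), λ = 4 (multiplicity 1), λ = 9 (multiplicity 1), λ = 16 (multiplicity 1), λ = 25 (multiplicity 1), λ = 36 (multiplicity 1), λ = 49 (multiplicity 1), λ = 64 (multiplicity 1)

image of 1: 0
image of x: x + 1
image of x^2: 4x^2 - 4x - 1
image of x^3: 9x^3 + 12x^2 + 6x + 1
image of x^4: 16x^4 - 32x^3 - 24x^2 - 8x - 1
image of x^5: 25x^5 + 80x^4 + 80x^3 + 40x^2 + 10x + 1
image of x^6: 36x^6 - 192x^5 - 240x^4 - 160x^3 - 60x^2 - 12x - 1
image of x^7: 49x^7 + 448x^6 + 672x^5 + 560x^4 + 280x^3 + 84x^2 + 14x + 1
image of x^8: 64x^8 - 1024x^7 - 1792x^6 - 1792x^5 - 1120x^4 - 448x^3 - 112x^2 - 16x - 1
the matrix is upper triangular; its diagonal is (0, 1, 4, 9, 16, 25, 36, 49, 64)
for a triangular matrix the eigenvalues are the diagonal entries, with algebraic multiplicity their repetition count


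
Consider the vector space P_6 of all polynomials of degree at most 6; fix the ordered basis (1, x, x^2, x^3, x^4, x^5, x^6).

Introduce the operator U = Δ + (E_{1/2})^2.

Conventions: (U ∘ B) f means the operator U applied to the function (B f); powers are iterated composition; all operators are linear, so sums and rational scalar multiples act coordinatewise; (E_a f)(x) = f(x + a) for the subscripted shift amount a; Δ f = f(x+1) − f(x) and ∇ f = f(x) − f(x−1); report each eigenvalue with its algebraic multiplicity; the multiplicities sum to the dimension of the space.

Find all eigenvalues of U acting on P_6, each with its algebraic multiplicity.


λ = 1 (multiplicity 7)

image of 1: 1
image of x: x + 2
image of x^2: x^2 + 4x + 2
image of x^3: x^3 + 6x^2 + 6x + 2
image of x^4: x^4 + 8x^3 + 12x^2 + 8x + 2
image of x^5: x^5 + 10x^4 + 20x^3 + 20x^2 + 10x + 2
image of x^6: x^6 + 12x^5 + 30x^4 + 40x^3 + 30x^2 + 12x + 2
the matrix is upper triangular; its diagonal is (1, 1, 1, 1, 1, 1, 1)
for a triangular matrix the eigenvalues are the diagonal entries, with algebraic multiplicity their repetition count


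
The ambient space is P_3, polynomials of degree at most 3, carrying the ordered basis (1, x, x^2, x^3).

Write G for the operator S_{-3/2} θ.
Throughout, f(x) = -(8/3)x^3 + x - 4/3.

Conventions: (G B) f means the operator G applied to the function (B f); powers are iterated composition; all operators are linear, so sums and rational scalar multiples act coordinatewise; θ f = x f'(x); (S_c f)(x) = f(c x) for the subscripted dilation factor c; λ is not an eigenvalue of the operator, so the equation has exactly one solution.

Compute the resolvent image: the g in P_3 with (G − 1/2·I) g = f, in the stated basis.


write g with unknown coordinates in the stated basis and equate coefficients in (G − 1/2·I) g = f
solving from the highest basis element down gives g = (64/255)x^3 - (1/2)x + 8/3
check: G g = -(216/85)x^3 + (3/4)x
so G g − 1/2·g = -(8/3)x^3 + x - 4/3 = f ✓

g(x) = (64/255)x^3 - (1/2)x + 8/3


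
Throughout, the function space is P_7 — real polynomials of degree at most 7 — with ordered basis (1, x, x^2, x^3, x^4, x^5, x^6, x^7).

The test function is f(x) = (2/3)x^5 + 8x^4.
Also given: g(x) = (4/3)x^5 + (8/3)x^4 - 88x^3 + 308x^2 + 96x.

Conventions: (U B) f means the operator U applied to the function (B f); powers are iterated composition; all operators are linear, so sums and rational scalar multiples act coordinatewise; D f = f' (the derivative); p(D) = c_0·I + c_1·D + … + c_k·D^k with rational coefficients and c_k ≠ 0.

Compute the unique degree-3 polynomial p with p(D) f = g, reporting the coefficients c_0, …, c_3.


p(D) = 2·I − 4·D + 3·D^2 + (1/2)·D^3, i.e. c_0 = 2, c_1 = -4, c_2 = 3, c_3 = 1/2

D^0 f = (2/3)x^5 + 8x^4
D^1 f = (10/3)x^4 + 32x^3
D^2 f = (40/3)x^3 + 96x^2
D^3 f = 40x^2 + 192x
matching coefficients of g against c_0 f + c_1 Df + … from the top degree down determines the c_i
solution: c_0 = 2, c_1 = -4, c_2 = 3, c_3 = 1/2


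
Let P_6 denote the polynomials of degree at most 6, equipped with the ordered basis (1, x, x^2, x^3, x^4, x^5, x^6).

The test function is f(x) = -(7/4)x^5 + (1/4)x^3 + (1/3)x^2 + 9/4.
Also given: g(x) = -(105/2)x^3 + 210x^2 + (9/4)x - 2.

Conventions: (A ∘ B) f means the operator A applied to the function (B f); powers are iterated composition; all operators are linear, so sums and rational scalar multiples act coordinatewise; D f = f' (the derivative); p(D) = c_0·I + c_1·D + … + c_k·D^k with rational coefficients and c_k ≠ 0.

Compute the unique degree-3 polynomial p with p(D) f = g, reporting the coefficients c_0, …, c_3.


D^0 f = -(7/4)x^5 + (1/4)x^3 + (1/3)x^2 + 9/4
D^1 f = -(35/4)x^4 + (3/4)x^2 + (2/3)x
D^2 f = -35x^3 + (3/2)x + 2/3
D^3 f = -105x^2 + 3/2
matching coefficients of g against c_0 f + c_1 Df + … from the top degree down determines the c_i
solution: c_0 = 0, c_1 = 0, c_2 = 3/2, c_3 = -2

c_0 = 0, c_1 = 0, c_2 = 3/2, c_3 = -2


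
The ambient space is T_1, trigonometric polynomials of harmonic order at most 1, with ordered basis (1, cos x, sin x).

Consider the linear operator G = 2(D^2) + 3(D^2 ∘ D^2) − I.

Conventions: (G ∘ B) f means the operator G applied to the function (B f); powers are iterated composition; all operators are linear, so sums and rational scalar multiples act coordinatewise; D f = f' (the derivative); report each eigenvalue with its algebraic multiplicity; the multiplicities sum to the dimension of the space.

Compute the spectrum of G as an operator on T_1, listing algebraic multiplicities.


λ = -1 (multiplicity 1), λ = 0 (multiplicity 2)

image of 1: -1
image of cos x: 0
image of sin x: 0
the matrix is diagonal; its diagonal is (-1, 0, 0)
for a triangular matrix the eigenvalues are the diagonal entries, with algebraic multiplicity their repetition count


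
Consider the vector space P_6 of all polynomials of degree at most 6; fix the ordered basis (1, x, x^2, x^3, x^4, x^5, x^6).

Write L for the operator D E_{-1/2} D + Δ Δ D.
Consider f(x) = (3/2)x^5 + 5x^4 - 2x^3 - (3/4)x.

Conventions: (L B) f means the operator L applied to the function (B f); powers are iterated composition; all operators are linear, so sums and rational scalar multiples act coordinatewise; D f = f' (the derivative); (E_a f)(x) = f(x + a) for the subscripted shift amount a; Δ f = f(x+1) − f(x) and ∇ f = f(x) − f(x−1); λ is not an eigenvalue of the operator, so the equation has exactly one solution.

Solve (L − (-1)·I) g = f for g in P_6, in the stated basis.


write g with unknown coordinates in the stated basis and equate coefficients in (L − (-1)·I) g = f
solving from the highest basis element down gives g = (3/2)x^5 + 5x^4 - 32x^3 - 105x^2 - (285/4)x + 279/4
check: L g = 30x^3 + 105x^2 + (141/2)x - 279/4
so L g − (-1)·g = (3/2)x^5 + 5x^4 - 2x^3 - (3/4)x = f ✓

the result is g(x) = (3/2)x^5 + 5x^4 - 32x^3 - 105x^2 - (285/4)x + 279/4


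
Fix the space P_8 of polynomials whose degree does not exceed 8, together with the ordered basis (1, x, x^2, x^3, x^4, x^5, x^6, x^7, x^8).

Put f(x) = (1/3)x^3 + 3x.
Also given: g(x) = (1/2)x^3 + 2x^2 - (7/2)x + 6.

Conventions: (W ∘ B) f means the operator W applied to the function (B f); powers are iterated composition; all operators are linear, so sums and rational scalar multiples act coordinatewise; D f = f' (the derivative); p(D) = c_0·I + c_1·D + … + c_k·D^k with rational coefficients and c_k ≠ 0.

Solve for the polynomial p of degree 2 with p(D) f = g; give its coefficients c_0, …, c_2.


p(D) = (3/2)·I + 2·D − 4·D^2, i.e. c_0 = 3/2, c_1 = 2, c_2 = -4

D^0 f = (1/3)x^3 + 3x
D^1 f = x^2 + 3
D^2 f = 2x
matching coefficients of g against c_0 f + c_1 Df + … from the top degree down determines the c_i
solution: c_0 = 3/2, c_1 = 2, c_2 = -4


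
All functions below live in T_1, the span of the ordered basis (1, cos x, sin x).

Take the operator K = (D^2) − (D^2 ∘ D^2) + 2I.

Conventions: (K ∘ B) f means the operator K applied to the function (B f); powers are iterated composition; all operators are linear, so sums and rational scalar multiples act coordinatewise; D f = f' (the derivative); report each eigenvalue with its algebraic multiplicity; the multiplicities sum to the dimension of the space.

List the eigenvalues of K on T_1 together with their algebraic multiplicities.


image of 1: 2
image of cos x: 0
image of sin x: 0
the matrix is diagonal; its diagonal is (2, 0, 0)
for a triangular matrix the eigenvalues are the diagonal entries, with algebraic multiplicity their repetition count

λ = 0 (multiplicity 2), λ = 2 (multiplicity 1)


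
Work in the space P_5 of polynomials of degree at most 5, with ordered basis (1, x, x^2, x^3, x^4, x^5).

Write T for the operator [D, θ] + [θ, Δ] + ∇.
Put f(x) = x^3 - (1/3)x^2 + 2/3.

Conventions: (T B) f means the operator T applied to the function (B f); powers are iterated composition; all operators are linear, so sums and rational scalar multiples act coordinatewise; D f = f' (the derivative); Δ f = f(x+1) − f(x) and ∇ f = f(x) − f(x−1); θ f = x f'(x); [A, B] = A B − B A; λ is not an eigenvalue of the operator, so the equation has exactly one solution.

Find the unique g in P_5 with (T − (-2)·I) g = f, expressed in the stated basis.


write g with unknown coordinates in the stated basis and equate coefficients in (T − (-2)·I) g = f
solving from the highest basis element down gives g = (1/2)x^3 - (11/12)x^2 + (19/6)x - 17/8
check: T g = (3/2)x^2 - (19/3)x + 59/12
so T g − (-2)·g = x^3 - (1/3)x^2 + 2/3 = f ✓

g(x) = (1/2)x^3 - (11/12)x^2 + (19/6)x - 17/8


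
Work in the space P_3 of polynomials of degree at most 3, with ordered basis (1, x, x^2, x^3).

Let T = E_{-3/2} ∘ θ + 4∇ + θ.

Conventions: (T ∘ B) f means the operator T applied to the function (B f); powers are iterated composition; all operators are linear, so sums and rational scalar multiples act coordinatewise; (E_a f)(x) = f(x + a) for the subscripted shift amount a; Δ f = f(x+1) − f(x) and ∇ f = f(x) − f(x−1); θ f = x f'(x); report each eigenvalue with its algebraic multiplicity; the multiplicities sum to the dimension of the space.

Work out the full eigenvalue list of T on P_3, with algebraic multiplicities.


image of 1: 0
image of x: 2x + 5/2
image of x^2: 4x^2 + 2x + 1/2
image of x^3: 6x^3 - (3/2)x^2 + (33/4)x - 49/8
the matrix is upper triangular; its diagonal is (0, 2, 4, 6)
for a triangular matrix the eigenvalues are the diagonal entries, with algebraic multiplicity their repetition count

λ = 0 (multiplicity 1), λ = 2 (multiplicity 1), λ = 4 (multiplicity 1), λ = 6 (multiplicity 1)


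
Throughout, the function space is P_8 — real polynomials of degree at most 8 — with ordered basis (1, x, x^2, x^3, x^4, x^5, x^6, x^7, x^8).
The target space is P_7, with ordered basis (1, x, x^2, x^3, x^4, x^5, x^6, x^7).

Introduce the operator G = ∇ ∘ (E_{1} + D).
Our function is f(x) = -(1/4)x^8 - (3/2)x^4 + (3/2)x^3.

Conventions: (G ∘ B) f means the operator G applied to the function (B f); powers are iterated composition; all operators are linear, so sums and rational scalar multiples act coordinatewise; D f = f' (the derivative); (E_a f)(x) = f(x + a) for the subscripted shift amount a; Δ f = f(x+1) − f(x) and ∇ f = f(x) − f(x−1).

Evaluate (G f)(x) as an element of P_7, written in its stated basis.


E_{1} f = -(1/4)x^8 - 2x^7 - 7x^6 - 14x^5 - 19x^4 - (37/2)x^3 - (23/2)x^2 - (7/2)x - 1/4
D f = -2x^7 - 6x^3 + (9/2)x^2
(E_{1} + D) f = -(1/4)x^8 - 4x^7 - 7x^6 - 14x^5 - 19x^4 - (49/2)x^3 - 7x^2 - (7/2)x - 1/4
∇ (E_{1} + D) f = -2x^7 - 21x^6 + 28x^5 - (175/2)x^4 + 50x^3 - (143/2)x^2 + (75/2)x - 51/4

the result is g(x) = -2x^7 - 21x^6 + 28x^5 - (175/2)x^4 + 50x^3 - (143/2)x^2 + (75/2)x - 51/4


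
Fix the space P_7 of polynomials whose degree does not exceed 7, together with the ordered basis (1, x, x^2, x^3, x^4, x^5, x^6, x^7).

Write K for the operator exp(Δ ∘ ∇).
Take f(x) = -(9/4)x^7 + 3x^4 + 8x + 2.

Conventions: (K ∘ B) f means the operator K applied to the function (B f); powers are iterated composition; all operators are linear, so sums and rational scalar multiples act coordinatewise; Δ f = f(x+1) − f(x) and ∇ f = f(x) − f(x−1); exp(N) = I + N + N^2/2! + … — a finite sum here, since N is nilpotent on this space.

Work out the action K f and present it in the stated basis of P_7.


the result is g(x) = -(9/4)x^7 - (189/2)x^5 + 3x^4 - (2205/2)x^3 + 36x^2 - (5717/2)x + 44

order-1 term: -(189/2)x^5 - (315/2)x^3 + 36x^2 - (63/2)x + 6
order-2 term: -945x^3 - 945x + 36
order-3 term: -1890x
the series for exp(Δ ∘ ∇) f terminates at order 3
exp(Δ ∘ ∇) f = -(9/4)x^7 - (189/2)x^5 + 3x^4 - (2205/2)x^3 + 36x^2 - (5717/2)x + 44


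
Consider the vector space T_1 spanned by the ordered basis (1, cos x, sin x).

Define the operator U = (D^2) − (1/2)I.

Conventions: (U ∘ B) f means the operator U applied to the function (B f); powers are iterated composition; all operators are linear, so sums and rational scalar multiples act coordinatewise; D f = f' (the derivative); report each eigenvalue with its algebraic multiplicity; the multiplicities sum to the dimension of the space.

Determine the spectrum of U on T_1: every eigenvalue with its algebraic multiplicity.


λ = -3/2 (multiplicity 2), λ = -1/2 (multiplicity 1)

image of 1: -1/2
image of cos x: -(3/2)cos x
image of sin x: -(3/2)sin x
the matrix is diagonal; its diagonal is (-1/2, -3/2, -3/2)
for a triangular matrix the eigenvalues are the diagonal entries, with algebraic multiplicity their repetition count


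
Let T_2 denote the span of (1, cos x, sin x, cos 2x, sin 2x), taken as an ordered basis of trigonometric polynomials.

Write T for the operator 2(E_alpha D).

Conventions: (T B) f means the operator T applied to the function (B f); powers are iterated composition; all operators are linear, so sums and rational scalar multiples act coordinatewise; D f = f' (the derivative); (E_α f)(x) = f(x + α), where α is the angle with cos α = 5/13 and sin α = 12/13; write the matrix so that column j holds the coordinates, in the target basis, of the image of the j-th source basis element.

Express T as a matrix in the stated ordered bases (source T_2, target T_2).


image of 1: 0
image of cos x: -(24/13)cos x - (10/13)sin x
image of sin x: (10/13)cos x - (24/13)sin x
image of cos 2x: -(480/169)cos 2x + (476/169)sin 2x
image of sin 2x: -(476/169)cos 2x - (480/169)sin 2x
each image's coordinates form column j of the matrix

the matrix is [[0, 0, 0, 0, 0]; [0, -24/13, 10/13, 0, 0]; [0, -10/13, -24/13, 0, 0]; [0, 0, 0, -480/169, -476/169]; [0, 0, 0, 476/169, -480/169]] (rows listed top to bottom)


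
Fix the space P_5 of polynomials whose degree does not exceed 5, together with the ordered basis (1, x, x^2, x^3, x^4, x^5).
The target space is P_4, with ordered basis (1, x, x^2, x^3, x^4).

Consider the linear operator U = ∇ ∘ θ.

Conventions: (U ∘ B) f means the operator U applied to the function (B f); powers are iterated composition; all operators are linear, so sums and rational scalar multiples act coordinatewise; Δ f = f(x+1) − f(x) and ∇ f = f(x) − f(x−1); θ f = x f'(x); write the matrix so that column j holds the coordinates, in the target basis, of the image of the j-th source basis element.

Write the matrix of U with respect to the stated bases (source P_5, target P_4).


image of 1: 0
image of x: 1
image of x^2: 4x - 2
image of x^3: 9x^2 - 9x + 3
image of x^4: 16x^3 - 24x^2 + 16x - 4
image of x^5: 25x^4 - 50x^3 + 50x^2 - 25x + 5
each image's coordinates form column j of the matrix

the matrix is [[0, 1, -2, 3, -4, 5]; [0, 0, 4, -9, 16, -25]; [0, 0, 0, 9, -24, 50]; [0, 0, 0, 0, 16, -50]; [0, 0, 0, 0, 0, 25]] (rows listed top to bottom)


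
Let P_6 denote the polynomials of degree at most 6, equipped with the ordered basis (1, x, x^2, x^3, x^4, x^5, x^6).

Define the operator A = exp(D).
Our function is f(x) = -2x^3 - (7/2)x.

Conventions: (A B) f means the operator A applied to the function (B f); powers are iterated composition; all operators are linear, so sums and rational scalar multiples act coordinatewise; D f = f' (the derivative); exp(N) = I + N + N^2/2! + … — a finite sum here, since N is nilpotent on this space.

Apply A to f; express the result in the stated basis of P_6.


order-1 term: -6x^2 - 7/2
order-2 term: -6x
order-3 term: -2
the series for exp(D) f terminates at order 3
exp(D) f = -2x^3 - 6x^2 - (19/2)x - 11/2

g(x) = -2x^3 - 6x^2 - (19/2)x - 11/2


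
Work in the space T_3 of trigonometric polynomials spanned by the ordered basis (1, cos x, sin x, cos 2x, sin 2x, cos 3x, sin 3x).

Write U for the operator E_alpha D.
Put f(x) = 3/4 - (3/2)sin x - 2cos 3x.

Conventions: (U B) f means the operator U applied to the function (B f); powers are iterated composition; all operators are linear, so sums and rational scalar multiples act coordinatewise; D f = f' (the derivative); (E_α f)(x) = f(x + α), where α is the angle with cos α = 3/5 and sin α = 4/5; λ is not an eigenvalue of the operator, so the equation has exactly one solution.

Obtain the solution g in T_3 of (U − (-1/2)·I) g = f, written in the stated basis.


the image equals g(x) = 3/2 + 2cos x + sin x + (556/4097)cos 3x + (2808/4097)sin 3x

write g with unknown coordinates in the stated basis and equate coefficients in (U − (-1/2)·I) g = f
solving from the highest basis element down gives g = 3/2 + 2cos x + sin x + (556/4097)cos 3x + (2808/4097)sin 3x
check: U g = -cos x - 2sin x - (8472/4097)cos 3x - (1404/4097)sin 3x
so U g − (-1/2)·g = 3/4 - (3/2)sin x - 2cos 3x = f ✓


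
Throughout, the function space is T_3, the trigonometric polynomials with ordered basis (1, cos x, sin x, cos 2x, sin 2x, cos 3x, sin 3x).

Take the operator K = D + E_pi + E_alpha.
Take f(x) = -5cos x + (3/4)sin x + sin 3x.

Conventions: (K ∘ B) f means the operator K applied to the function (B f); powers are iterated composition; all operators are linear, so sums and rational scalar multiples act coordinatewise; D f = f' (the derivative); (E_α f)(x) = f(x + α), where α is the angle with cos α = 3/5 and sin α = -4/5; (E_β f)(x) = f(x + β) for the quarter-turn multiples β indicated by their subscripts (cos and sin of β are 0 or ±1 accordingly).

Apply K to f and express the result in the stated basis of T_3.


D f = (3/4)cos x + 5sin x + 3cos 3x
E_pi f = 5cos x - (3/4)sin x - sin 3x
E_alpha f = -(18/5)cos x - (71/20)sin x - (44/125)cos 3x - (117/125)sin 3x
(D + E_pi + E_alpha) f = (43/20)cos x + (7/10)sin x + (331/125)cos 3x - (242/125)sin 3x

the result is g(x) = (43/20)cos x + (7/10)sin x + (331/125)cos 3x - (242/125)sin 3x


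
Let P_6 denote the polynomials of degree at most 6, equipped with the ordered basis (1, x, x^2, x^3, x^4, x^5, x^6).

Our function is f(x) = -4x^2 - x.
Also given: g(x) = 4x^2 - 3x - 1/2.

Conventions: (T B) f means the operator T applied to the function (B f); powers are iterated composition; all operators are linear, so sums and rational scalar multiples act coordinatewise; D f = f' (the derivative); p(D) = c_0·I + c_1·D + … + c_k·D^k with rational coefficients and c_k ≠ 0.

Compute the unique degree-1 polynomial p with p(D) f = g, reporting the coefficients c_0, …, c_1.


D^0 f = -4x^2 - x
D^1 f = -8x - 1
matching coefficients of g against c_0 f + c_1 Df + … from the top degree down determines the c_i
solution: c_0 = -1, c_1 = 1/2

p(D) = -I + (1/2)·D, i.e. c_0 = -1, c_1 = 1/2


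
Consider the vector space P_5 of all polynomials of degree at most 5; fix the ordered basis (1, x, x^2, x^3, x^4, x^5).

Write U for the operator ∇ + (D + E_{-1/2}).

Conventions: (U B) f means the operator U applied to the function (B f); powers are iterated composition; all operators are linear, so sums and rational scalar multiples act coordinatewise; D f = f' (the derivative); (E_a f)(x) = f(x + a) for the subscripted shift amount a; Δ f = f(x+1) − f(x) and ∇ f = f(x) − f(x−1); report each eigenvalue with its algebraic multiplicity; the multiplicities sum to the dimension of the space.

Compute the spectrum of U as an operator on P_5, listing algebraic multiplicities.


λ = 1 (multiplicity 6)

image of 1: 1
image of x: x + 3/2
image of x^2: x^2 + 3x - 3/4
image of x^3: x^3 + (9/2)x^2 - (9/4)x + 7/8
image of x^4: x^4 + 6x^3 - (9/2)x^2 + (7/2)x - 15/16
image of x^5: x^5 + (15/2)x^4 - (15/2)x^3 + (35/4)x^2 - (75/16)x + 31/32
the matrix is upper triangular; its diagonal is (1, 1, 1, 1, 1, 1)
for a triangular matrix the eigenvalues are the diagonal entries, with algebraic multiplicity their repetition count


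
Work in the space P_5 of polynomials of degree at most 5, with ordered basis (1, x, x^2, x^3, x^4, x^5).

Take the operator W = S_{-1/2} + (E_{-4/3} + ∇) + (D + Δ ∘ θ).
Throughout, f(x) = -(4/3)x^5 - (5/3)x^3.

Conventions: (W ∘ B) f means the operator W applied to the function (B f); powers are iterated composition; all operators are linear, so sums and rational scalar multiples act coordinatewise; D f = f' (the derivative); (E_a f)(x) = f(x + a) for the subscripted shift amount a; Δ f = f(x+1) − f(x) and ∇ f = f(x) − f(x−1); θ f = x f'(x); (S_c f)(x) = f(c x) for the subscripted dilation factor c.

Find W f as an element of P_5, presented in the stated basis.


g(x) = -(31/24)x^5 - (340/9)x^4 - (16955/216)x^3 - (5405/81)x^2 - (16190/243)x - 3716/729

S_{-1/2} f = (1/24)x^5 + (5/24)x^3
E_{-4/3} f = -(4/3)x^5 + (80/9)x^4 - (685/27)x^3 + (3100/81)x^2 - (7280/243)x + 6976/729
∇ f = -(20/3)x^4 + (40/3)x^3 - (55/3)x^2 + (35/3)x - 3
(E_{-4/3} + ∇) f = -(4/3)x^5 + (20/9)x^4 - (325/27)x^3 + (1615/81)x^2 - (4445/243)x + 4789/729
D f = -(20/3)x^4 - 5x^2
θ f = -(20/3)x^5 - 5x^3
Δ θ f = -(100/3)x^4 - (200/3)x^3 - (245/3)x^2 - (145/3)x - 35/3
(D + Δ ∘ θ) f = -40x^4 - (200/3)x^3 - (260/3)x^2 - (145/3)x - 35/3
(S_{-1/2} + (E_{-4/3} + ∇) + (D + Δ ∘ θ)) f = -(31/24)x^5 - (340/9)x^4 - (16955/216)x^3 - (5405/81)x^2 - (16190/243)x - 3716/729


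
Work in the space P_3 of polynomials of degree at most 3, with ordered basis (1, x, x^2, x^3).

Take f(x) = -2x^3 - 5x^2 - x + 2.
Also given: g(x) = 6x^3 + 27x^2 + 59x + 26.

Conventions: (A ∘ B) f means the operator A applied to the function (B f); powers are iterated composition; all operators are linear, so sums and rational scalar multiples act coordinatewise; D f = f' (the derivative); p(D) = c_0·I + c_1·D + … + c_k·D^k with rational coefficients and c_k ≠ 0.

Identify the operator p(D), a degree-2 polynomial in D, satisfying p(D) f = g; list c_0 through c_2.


c_0 = -3, c_1 = -2, c_2 = -3

D^0 f = -2x^3 - 5x^2 - x + 2
D^1 f = -6x^2 - 10x - 1
D^2 f = -12x - 10
matching coefficients of g against c_0 f + c_1 Df + … from the top degree down determines the c_i
solution: c_0 = -3, c_1 = -2, c_2 = -3


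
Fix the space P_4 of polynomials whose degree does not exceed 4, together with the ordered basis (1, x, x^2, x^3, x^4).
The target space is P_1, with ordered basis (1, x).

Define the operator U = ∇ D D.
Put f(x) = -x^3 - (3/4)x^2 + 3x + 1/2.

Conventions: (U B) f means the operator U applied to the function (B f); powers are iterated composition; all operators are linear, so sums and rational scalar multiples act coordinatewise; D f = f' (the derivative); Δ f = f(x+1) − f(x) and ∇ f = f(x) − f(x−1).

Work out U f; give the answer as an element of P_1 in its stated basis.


D f = -3x^2 - (3/2)x + 3
D D f = -6x - 3/2
∇ D D f = -6

the image equals g(x) = -6


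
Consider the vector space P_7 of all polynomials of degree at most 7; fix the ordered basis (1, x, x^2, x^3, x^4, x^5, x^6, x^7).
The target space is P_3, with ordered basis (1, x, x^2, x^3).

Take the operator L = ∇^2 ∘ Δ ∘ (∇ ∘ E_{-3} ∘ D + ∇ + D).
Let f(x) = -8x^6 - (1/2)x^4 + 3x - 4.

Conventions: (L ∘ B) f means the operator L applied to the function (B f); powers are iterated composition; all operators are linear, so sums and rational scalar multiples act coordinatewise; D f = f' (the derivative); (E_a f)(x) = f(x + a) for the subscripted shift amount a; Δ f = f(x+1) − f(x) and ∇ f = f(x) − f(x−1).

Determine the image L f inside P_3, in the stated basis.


g(x) = -5760x^2 + 2880x + 17736

D f = -48x^5 - 2x^3 + 3
E_{-3} D f = -48x^5 + 720x^4 - 4322x^3 + 12978x^2 - 19494x + 11721
∇ E_{-3} D f = -240x^4 + 3360x^3 - 17766x^2 + 42042x - 37562
∇ f = -48x^5 + 120x^4 - 162x^3 + 123x^2 - 50x + 23/2
D f = -48x^5 - 2x^3 + 3
(∇ ∘ E_{-3} ∘ D + ∇ + D) f = -96x^5 - 120x^4 + 3196x^3 - 17643x^2 + 41992x - 75095/2
Δ (∇ ∘ E_{-3} ∘ D + ∇ + D) f = -480x^4 - 1440x^3 + 7908x^2 - 26658x + 27329
∇ Δ (∇ ∘ E_{-3} ∘ D + ∇ + D) f = -1920x^3 - 1440x^2 + 18216x - 35526
∇ ∇ Δ (∇ ∘ E_{-3} ∘ D + ∇ + D) f = -5760x^2 + 2880x + 17736


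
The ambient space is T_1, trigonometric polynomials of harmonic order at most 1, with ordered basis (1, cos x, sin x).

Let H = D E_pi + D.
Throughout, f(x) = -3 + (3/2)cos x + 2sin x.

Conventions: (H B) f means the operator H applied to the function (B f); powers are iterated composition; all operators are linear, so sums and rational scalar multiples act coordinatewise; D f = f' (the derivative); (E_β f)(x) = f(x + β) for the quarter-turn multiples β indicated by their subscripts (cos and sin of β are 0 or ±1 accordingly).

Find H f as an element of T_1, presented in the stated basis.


the result is g(x) = 0

E_pi f = -3 - (3/2)cos x - 2sin x
D E_pi f = -2cos x + (3/2)sin x
D f = 2cos x - (3/2)sin x
(D E_pi + D) f = 0
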